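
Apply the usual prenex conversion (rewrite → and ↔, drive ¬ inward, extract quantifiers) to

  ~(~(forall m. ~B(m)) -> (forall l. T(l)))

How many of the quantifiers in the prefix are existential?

2

First replace A → B with ¬A ∨ B.
  ~(~~(forall m. ~B(m)) | (forall l. T(l)))
Drive negations inward (¬∀x A ≡ ∃x ¬A, ¬∃x A ≡ ∀x ¬A, De Morgan for ∧/∨):
  (exists m. B(m)) & (exists l. ~T(l))
Finally move all quantifiers to the prefix:
  exists m. exists l. (B(m) & ~T(l))
The prefix is exists m exists l: 0 universal, 2 existential.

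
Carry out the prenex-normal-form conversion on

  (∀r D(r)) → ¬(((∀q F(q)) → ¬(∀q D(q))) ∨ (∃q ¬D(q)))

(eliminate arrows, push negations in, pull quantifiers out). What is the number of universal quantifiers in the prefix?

Eliminate → and ↔ using ¬ and ∨.
  ¬(∀r D(r)) ∨ ¬(¬(∀q F(q)) ∨ ¬(∀q D(q)) ∨ (∃q ¬D(q)))
Drive negations inward (¬∀x A ≡ ∃x ¬A, ¬∃x A ≡ ∀x ¬A, De Morgan for ∧/∨):
  (∃r ¬D(r)) ∨ (∀q F(q)) ∧ (∀q D(q)) ∧ (∀q D(q))
Give each quantifier a distinct variable: q↦z, q↦w1.
  (∃r ¬D(r)) ∨ (∀q F(q)) ∧ (∀z D(z)) ∧ (∀w1 D(w1))
Finally move all quantifiers to the prefix:
  ∃r ∀q ∀z ∀w1 (¬D(r) ∨ F(q) ∧ D(z) ∧ D(w1))
The prefix is ∃r ∀q ∀z ∀w1: 3 universal, 1 existential.

3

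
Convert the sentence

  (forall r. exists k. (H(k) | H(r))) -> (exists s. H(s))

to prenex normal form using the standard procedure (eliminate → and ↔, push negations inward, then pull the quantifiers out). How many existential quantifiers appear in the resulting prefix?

Rewrite implications/biconditionals: A → B as ¬A ∨ B.
  ~(forall r. exists k. (H(k) | H(r))) | (exists s. H(s))
Move each ¬ inward, flipping quantifiers it crosses:
  (exists r. forall k. (~H(k) & ~H(r))) | (exists s. H(s))
All bound variables are already distinct, so no renaming is needed.
Extract every quantifier outward, since the variables are now distinct and don't occur free across branches:
  exists r. forall k. exists s. (~H(k) & ~H(r) | H(s))
The prefix is exists r forall k exists s: 1 universal, 2 existential.

2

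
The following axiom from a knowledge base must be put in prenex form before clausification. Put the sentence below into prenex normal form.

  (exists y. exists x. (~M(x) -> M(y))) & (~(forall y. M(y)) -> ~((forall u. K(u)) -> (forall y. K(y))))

exists y. exists x. forall r. forall u. exists z1. ((M(x) | M(y)) & (M(r) | K(u) & ~K(z1)))

First replace A → B with ¬A ∨ B.
  (exists y. exists x. (~~M(x) | M(y))) & (~~(forall y. M(y)) | ~(~(forall u. K(u)) | (forall y. K(y))))
Push ¬ through the quantifiers and connectives to reach negation normal form:
  (exists y. exists x. (M(x) | M(y))) & ((forall y. M(y)) | (forall u. K(u)) & (exists y. ~K(y)))
Give each quantifier a distinct variable: y↦r, y↦z1.
  (exists y. exists x. (M(x) | M(y))) & ((forall r. M(r)) | (forall u. K(u)) & (exists z1. ~K(z1)))
Finally move all quantifiers to the prefix:
  exists y. exists x. forall r. forall u. exists z1. ((M(x) | M(y)) & (M(r) | K(u) & ~K(z1)))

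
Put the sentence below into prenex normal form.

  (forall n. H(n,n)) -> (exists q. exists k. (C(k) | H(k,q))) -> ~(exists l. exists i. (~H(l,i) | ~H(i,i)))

Eliminate → and ↔ using ¬ and ∨.
  ~(forall n. H(n,n)) | ~(exists q. exists k. (C(k) | H(k,q))) | ~(exists l. exists i. (~H(l,i) | ~H(i,i)))
Move each ¬ inward, flipping quantifiers it crosses:
  (exists n. ~H(n,n)) | (forall q. forall k. (~C(k) & ~H(k,q))) | (forall l. forall i. (H(l,i) & H(i,i)))
All bound variables are already distinct, so no renaming is needed.
Pull the quantifiers to the front (each side's bound variable is not free in the other side):
  exists n. forall q. forall k. forall l. forall i. (~H(n,n) | ~C(k) & ~H(k,q) | H(l,i) & H(i,i))

exists n. forall q. forall k. forall l. forall i. (~H(n,n) | ~C(k) & ~H(k,q) | H(l,i) & H(i,i))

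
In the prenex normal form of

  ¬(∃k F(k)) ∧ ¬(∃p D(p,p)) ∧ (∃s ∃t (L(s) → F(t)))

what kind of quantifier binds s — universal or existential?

existential

Eliminate → and ↔ using ¬ and ∨.
  ¬(∃k F(k)) ∧ ¬(∃p D(p,p)) ∧ (∃s ∃t (¬L(s) ∨ F(t)))
Push ¬ through the quantifiers and connectives to reach negation normal form:
  (∀k ¬F(k)) ∧ (∀p ¬D(p,p)) ∧ (∃s ∃t (¬L(s) ∨ F(t)))
All bound variables are already distinct, so no renaming is needed.
Pull the quantifiers to the front (each side's bound variable is not free in the other side):
  ∀k ∀p ∃s ∃t (¬F(k) ∧ ¬D(p,p) ∧ (¬L(s) ∨ F(t)))
The quantifier ∃s sits under an even number of negations (counting the antecedent side of each →), so it remains existential.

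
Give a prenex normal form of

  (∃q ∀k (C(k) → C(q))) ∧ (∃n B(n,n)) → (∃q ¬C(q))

∀q ∃k ∀n ∃v1 (C(k) ∧ ¬C(q) ∨ ¬B(n,n) ∨ ¬C(v1))

First replace A → B with ¬A ∨ B.
  ¬((∃q ∀k (¬C(k) ∨ C(q))) ∧ (∃n B(n,n))) ∨ (∃q ¬C(q))
Drive negations inward (¬∀x A ≡ ∃x ¬A, ¬∃x A ≡ ∀x ¬A, De Morgan for ∧/∨):
  (∀q ∃k (C(k) ∧ ¬C(q))) ∨ (∀n ¬B(n,n)) ∨ (∃q ¬C(q))
Give each quantifier a distinct variable: q↦v1.
  (∀q ∃k (C(k) ∧ ¬C(q))) ∨ (∀n ¬B(n,n)) ∨ (∃v1 ¬C(v1))
Pull the quantifiers to the front (each side's bound variable is not free in the other side):
  ∀q ∃k ∀n ∃v1 (C(k) ∧ ¬C(q) ∨ ¬B(n,n) ∨ ¬C(v1))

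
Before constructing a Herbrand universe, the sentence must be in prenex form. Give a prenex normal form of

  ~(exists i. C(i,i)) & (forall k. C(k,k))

Drive negations inward (¬∀x A ≡ ∃x ¬A, ¬∃x A ≡ ∀x ¬A, De Morgan for ∧/∨):
  (forall i. ~C(i,i)) & (forall k. C(k,k))
All bound variables are already distinct, so no renaming is needed.
Extract every quantifier outward, since the variables are now distinct and don't occur free across branches:
  forall i. forall k. (~C(i,i) & C(k,k))

forall i. forall k. (~C(i,i) & C(k,k))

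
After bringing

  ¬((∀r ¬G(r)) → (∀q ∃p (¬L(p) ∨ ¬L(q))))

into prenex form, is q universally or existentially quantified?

Rewrite implications/biconditionals: A → B as ¬A ∨ B.
  ¬(¬(∀r ¬G(r)) ∨ (∀q ∃p (¬L(p) ∨ ¬L(q))))
Push ¬ through the quantifiers and connectives to reach negation normal form:
  (∀r ¬G(r)) ∧ (∃q ∀p (L(p) ∧ L(q)))
Extract every quantifier outward, since the variables are now distinct and don't occur free across branches:
  ∀r ∃q ∀p (¬G(r) ∧ L(p) ∧ L(q))
The quantifier ∀q sits under an odd number of negations (counting the antecedent side of each →), so it flips to ∃q.

existential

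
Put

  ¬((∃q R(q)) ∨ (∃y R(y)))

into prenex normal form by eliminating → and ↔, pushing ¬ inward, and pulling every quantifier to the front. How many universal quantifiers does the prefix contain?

Move each ¬ inward, flipping quantifiers it crosses:
  (∀q ¬R(q)) ∧ (∀y ¬R(y))
Pull the quantifiers to the front (each side's bound variable is not free in the other side):
  ∀q ∀y (¬R(q) ∧ ¬R(y))
The prefix is ∀q ∀y: 2 universal, 0 existential.

2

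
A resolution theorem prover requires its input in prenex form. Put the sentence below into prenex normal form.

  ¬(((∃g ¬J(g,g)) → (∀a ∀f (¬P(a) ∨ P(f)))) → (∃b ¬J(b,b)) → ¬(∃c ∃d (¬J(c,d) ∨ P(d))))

∀g ∀a ∀f ∃b ∃c ∃d ((J(g,g) ∨ ¬P(a) ∨ P(f)) ∧ ¬J(b,b) ∧ (¬J(c,d) ∨ P(d)))

Eliminate → and ↔ using ¬ and ∨.
  ¬(¬(¬(∃g ¬J(g,g)) ∨ (∀a ∀f (¬P(a) ∨ P(f)))) ∨ ¬(∃b ¬J(b,b)) ∨ ¬(∃c ∃d (¬J(c,d) ∨ P(d))))
Drive negations inward (¬∀x A ≡ ∃x ¬A, ¬∃x A ≡ ∀x ¬A, De Morgan for ∧/∨):
  ((∀g J(g,g)) ∨ (∀a ∀f (¬P(a) ∨ P(f)))) ∧ (∃b ¬J(b,b)) ∧ (∃c ∃d (¬J(c,d) ∨ P(d)))
All bound variables are already distinct, so no renaming is needed.
Extract every quantifier outward, since the variables are now distinct and don't occur free across branches:
  ∀g ∀a ∀f ∃b ∃c ∃d ((J(g,g) ∨ ¬P(a) ∨ P(f)) ∧ ¬J(b,b) ∧ (¬J(c,d) ∨ P(d)))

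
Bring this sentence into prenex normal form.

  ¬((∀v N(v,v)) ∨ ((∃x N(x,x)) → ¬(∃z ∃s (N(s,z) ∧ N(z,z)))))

First replace A → B with ¬A ∨ B.
  ¬((∀v N(v,v)) ∨ ¬(∃x N(x,x)) ∨ ¬(∃z ∃s (N(s,z) ∧ N(z,z))))
Push ¬ through the quantifiers and connectives to reach negation normal form:
  (∃v ¬N(v,v)) ∧ (∃x N(x,x)) ∧ (∃z ∃s (N(s,z) ∧ N(z,z)))
All bound variables are already distinct, so no renaming is needed.
Finally move all quantifiers to the prefix:
  ∃v ∃x ∃z ∃s (¬N(v,v) ∧ N(x,x) ∧ N(s,z) ∧ N(z,z))

∃v ∃x ∃z ∃s (¬N(v,v) ∧ N(x,x) ∧ N(s,z) ∧ N(z,z))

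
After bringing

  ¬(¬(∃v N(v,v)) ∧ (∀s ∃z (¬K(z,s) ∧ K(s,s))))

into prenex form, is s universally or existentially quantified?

Push ¬ through the quantifiers and connectives to reach negation normal form:
  (∃v N(v,v)) ∨ (∃s ∀z (K(z,s) ∨ ¬K(s,s)))
All bound variables are already distinct, so no renaming is needed.
Pull the quantifiers to the front (each side's bound variable is not free in the other side):
  ∃v ∃s ∀z (N(v,v) ∨ K(z,s) ∨ ¬K(s,s))
The quantifier ∀s sits under an odd number of negations, so it flips to ∃s.

existential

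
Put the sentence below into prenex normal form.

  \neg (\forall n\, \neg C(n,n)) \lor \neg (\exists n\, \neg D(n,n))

\exists n\, \forall u1\, (C(n,n) \lor D(u1,u1))

Push ¬ through the quantifiers and connectives to reach negation normal form:
  (\exists n\, C(n,n)) \lor (\forall n\, D(n,n))
Rename bound variables to avoid capture: n↦u1.
  (\exists n\, C(n,n)) \lor (\forall u1\, D(u1,u1))
Finally move all quantifiers to the prefix:
  \exists n\, \forall u1\, (C(n,n) \lor D(u1,u1))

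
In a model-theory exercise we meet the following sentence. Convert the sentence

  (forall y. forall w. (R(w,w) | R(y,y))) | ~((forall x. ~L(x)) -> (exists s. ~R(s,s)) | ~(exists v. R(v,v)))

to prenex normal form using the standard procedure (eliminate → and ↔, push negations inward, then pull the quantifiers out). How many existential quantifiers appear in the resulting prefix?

Rewrite implications/biconditionals: A → B as ¬A ∨ B.
  (forall y. forall w. (R(w,w) | R(y,y))) | ~(~(forall x. ~L(x)) | (exists s. ~R(s,s)) | ~(exists v. R(v,v)))
Push ¬ through the quantifiers and connectives to reach negation normal form:
  (forall y. forall w. (R(w,w) | R(y,y))) | (forall x. ~L(x)) & (forall s. R(s,s)) & (exists v. R(v,v))
All bound variables are already distinct, so no renaming is needed.
Finally move all quantifiers to the prefix:
  forall y. forall w. forall x. forall s. exists v. (R(w,w) | R(y,y) | ~L(x) & R(s,s) & R(v,v))
The prefix is forall y forall w forall x forall s exists v: 4 universal, 1 existential.

1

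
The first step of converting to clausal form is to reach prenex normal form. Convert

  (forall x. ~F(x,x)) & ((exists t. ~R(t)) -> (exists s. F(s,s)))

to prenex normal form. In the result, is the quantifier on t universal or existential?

universal

Eliminate → and ↔ using ¬ and ∨.
  (forall x. ~F(x,x)) & (~(exists t. ~R(t)) | (exists s. F(s,s)))
Push ¬ through the quantifiers and connectives to reach negation normal form:
  (forall x. ~F(x,x)) & ((forall t. R(t)) | (exists s. F(s,s)))
All bound variables are already distinct, so no renaming is needed.
Pull the quantifiers to the front (each side's bound variable is not free in the other side):
  forall x. forall t. exists s. (~F(x,x) & (R(t) | F(s,s)))
The quantifier exists t sits under an odd number of negations (counting the antecedent side of each →), so it flips to forall t.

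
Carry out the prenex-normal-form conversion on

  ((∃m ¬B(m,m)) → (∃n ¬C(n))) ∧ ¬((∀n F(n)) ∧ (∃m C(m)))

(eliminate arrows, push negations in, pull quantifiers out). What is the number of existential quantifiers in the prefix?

Eliminate → and ↔ using ¬ and ∨.
  (¬(∃m ¬B(m,m)) ∨ (∃n ¬C(n))) ∧ ¬((∀n F(n)) ∧ (∃m C(m)))
Push ¬ through the quantifiers and connectives to reach negation normal form:
  ((∀m B(m,m)) ∨ (∃n ¬C(n))) ∧ ((∃n ¬F(n)) ∨ (∀m ¬C(m)))
Rename bound variables to avoid capture: n↦y1, m↦p.
  ((∀m B(m,m)) ∨ (∃n ¬C(n))) ∧ ((∃y1 ¬F(y1)) ∨ (∀p ¬C(p)))
Pull the quantifiers to the front (each side's bound variable is not free in the other side):
  ∀m ∃n ∃y1 ∀p ((B(m,m) ∨ ¬C(n)) ∧ (¬F(y1) ∨ ¬C(p)))
The prefix is ∀m ∃n ∃y1 ∀p: 2 universal, 2 existential.

2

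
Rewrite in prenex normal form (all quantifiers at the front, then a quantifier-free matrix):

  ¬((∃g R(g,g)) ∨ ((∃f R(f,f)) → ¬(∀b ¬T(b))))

Rewrite implications/biconditionals: A → B as ¬A ∨ B.
  ¬((∃g R(g,g)) ∨ ¬(∃f R(f,f)) ∨ ¬(∀b ¬T(b)))
Move each ¬ inward, flipping quantifiers it crosses:
  (∀g ¬R(g,g)) ∧ (∃f R(f,f)) ∧ (∀b ¬T(b))
All bound variables are already distinct, so no renaming is needed.
Finally move all quantifiers to the prefix:
  ∀g ∃f ∀b (¬R(g,g) ∧ R(f,f) ∧ ¬T(b))

∀g ∃f ∀b (¬R(g,g) ∧ R(f,f) ∧ ¬T(b))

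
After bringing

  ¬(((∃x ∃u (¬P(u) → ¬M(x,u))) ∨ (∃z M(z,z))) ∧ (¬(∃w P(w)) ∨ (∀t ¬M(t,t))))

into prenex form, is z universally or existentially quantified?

Eliminate → and ↔ using ¬ and ∨.
  ¬(((∃x ∃u (¬¬P(u) ∨ ¬M(x,u))) ∨ (∃z M(z,z))) ∧ (¬(∃w P(w)) ∨ (∀t ¬M(t,t))))
Push ¬ through the quantifiers and connectives to reach negation normal form:
  (∀x ∀u (¬P(u) ∧ M(x,u))) ∧ (∀z ¬M(z,z)) ∨ (∃w P(w)) ∧ (∃t M(t,t))
Pull the quantifiers to the front (each side's bound variable is not free in the other side):
  ∀x ∀u ∀z ∃w ∃t (¬P(u) ∧ M(x,u) ∧ ¬M(z,z) ∨ P(w) ∧ M(t,t))
The quantifier ∃z sits under an odd number of negations (counting the antecedent side of each →), so it flips to ∀z.

universal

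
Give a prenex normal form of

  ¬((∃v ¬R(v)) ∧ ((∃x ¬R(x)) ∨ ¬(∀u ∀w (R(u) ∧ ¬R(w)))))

Drive negations inward (¬∀x A ≡ ∃x ¬A, ¬∃x A ≡ ∀x ¬A, De Morgan for ∧/∨):
  (∀v R(v)) ∨ (∀x R(x)) ∧ (∀u ∀w (R(u) ∧ ¬R(w)))
All bound variables are already distinct, so no renaming is needed.
Extract every quantifier outward, since the variables are now distinct and don't occur free across branches:
  ∀v ∀x ∀u ∀w (R(v) ∨ R(x) ∧ R(u) ∧ ¬R(w))

∀v ∀x ∀u ∀w (R(v) ∨ R(x) ∧ R(u) ∧ ¬R(w))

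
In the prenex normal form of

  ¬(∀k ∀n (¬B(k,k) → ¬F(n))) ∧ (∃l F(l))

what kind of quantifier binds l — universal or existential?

Eliminate → and ↔ using ¬ and ∨.
  ¬(∀k ∀n (¬¬B(k,k) ∨ ¬F(n))) ∧ (∃l F(l))
Drive negations inward (¬∀x A ≡ ∃x ¬A, ¬∃x A ≡ ∀x ¬A, De Morgan for ∧/∨):
  (∃k ∃n (¬B(k,k) ∧ F(n))) ∧ (∃l F(l))
All bound variables are already distinct, so no renaming is needed.
Pull the quantifiers to the front (each side's bound variable is not free in the other side):
  ∃k ∃n ∃l (¬B(k,k) ∧ F(n) ∧ F(l))
The quantifier ∃l sits under an even number of negations (counting the antecedent side of each →), so it remains existential.

existential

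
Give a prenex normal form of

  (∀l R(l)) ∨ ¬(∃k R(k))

Drive negations inward (¬∀x A ≡ ∃x ¬A, ¬∃x A ≡ ∀x ¬A, De Morgan for ∧/∨):
  (∀l R(l)) ∨ (∀k ¬R(k))
All bound variables are already distinct, so no renaming is needed.
Pull the quantifiers to the front (each side's bound variable is not free in the other side):
  ∀l ∀k (R(l) ∨ ¬R(k))

∀l ∀k (R(l) ∨ ¬R(k))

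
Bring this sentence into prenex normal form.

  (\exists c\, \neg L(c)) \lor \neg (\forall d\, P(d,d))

Push ¬ through the quantifiers and connectives to reach negation normal form:
  (\exists c\, \neg L(c)) \lor (\exists d\, \neg P(d,d))
Pull the quantifiers to the front (each side's bound variable is not free in the other side):
  \exists c\, \exists d\, (\neg L(c) \lor \neg P(d,d))

\exists c\, \exists d\, (\neg L(c) \lor \neg P(d,d))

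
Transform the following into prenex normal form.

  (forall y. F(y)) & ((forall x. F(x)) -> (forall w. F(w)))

First replace A → B with ¬A ∨ B.
  (forall y. F(y)) & (~(forall x. F(x)) | (forall w. F(w)))
Move each ¬ inward, flipping quantifiers it crosses:
  (forall y. F(y)) & ((exists x. ~F(x)) | (forall w. F(w)))
Extract every quantifier outward, since the variables are now distinct and don't occur free across branches:
  forall y. exists x. forall w. (F(y) & (~F(x) | F(w)))

forall y. exists x. forall w. (F(y) & (~F(x) | F(w)))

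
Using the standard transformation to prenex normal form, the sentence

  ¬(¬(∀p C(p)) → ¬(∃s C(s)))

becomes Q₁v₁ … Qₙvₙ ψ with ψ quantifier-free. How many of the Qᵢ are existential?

First replace A → B with ¬A ∨ B.
  ¬(¬¬(∀p C(p)) ∨ ¬(∃s C(s)))
Drive negations inward (¬∀x A ≡ ∃x ¬A, ¬∃x A ≡ ∀x ¬A, De Morgan for ∧/∨):
  (∃p ¬C(p)) ∧ (∃s C(s))
Pull the quantifiers to the front (each side's bound variable is not free in the other side):
  ∃p ∃s (¬C(p) ∧ C(s))
The prefix is ∃p ∃s: 0 universal, 2 existential.

2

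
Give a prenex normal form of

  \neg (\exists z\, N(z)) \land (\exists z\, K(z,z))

Push ¬ through the quantifiers and connectives to reach negation normal form:
  (\forall z\, \neg N(z)) \land (\exists z\, K(z,z))
Standardize variables apart so no two quantifiers bind the same name: z↦r.
  (\forall z\, \neg N(z)) \land (\exists r\, K(r,r))
Pull the quantifiers to the front (each side's bound variable is not free in the other side):
  \forall z\, \exists r\, (\neg N(z) \land K(r,r))

\forall z\, \exists r\, (\neg N(z) \land K(r,r))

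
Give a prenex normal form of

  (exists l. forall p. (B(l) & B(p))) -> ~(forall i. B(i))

forall l. exists p. exists i. (~B(l) | ~B(p) | ~B(i))

First replace A → B with ¬A ∨ B.
  ~(exists l. forall p. (B(l) & B(p))) | ~(forall i. B(i))
Drive negations inward (¬∀x A ≡ ∃x ¬A, ¬∃x A ≡ ∀x ¬A, De Morgan for ∧/∨):
  (forall l. exists p. (~B(l) | ~B(p))) | (exists i. ~B(i))
Finally move all quantifiers to the prefix:
  forall l. exists p. exists i. (~B(l) | ~B(p) | ~B(i))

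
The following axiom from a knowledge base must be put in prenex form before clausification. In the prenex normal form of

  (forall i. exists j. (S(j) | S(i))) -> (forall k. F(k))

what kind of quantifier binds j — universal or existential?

Eliminate → and ↔ using ¬ and ∨.
  ~(forall i. exists j. (S(j) | S(i))) | (forall k. F(k))
Move each ¬ inward, flipping quantifiers it crosses:
  (exists i. forall j. (~S(j) & ~S(i))) | (forall k. F(k))
All bound variables are already distinct, so no renaming is needed.
Pull the quantifiers to the front (each side's bound variable is not free in the other side):
  exists i. forall j. forall k. (~S(j) & ~S(i) | F(k))
The quantifier exists j sits under an odd number of negations (counting the antecedent side of each →), so it flips to forall j.

universal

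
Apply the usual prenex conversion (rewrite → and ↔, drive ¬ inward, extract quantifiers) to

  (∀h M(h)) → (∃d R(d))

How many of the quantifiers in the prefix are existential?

2

Rewrite implications/biconditionals: A → B as ¬A ∨ B.
  ¬(∀h M(h)) ∨ (∃d R(d))
Push ¬ through the quantifiers and connectives to reach negation normal form:
  (∃h ¬M(h)) ∨ (∃d R(d))
All bound variables are already distinct, so no renaming is needed.
Pull the quantifiers to the front (each side's bound variable is not free in the other side):
  ∃h ∃d (¬M(h) ∨ R(d))
The prefix is ∃h ∃d: 0 universal, 2 existential.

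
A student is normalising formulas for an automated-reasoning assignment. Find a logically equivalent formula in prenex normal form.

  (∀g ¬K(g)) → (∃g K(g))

∃g ∃a (K(g) ∨ K(a))

Eliminate → and ↔ using ¬ and ∨.
  ¬(∀g ¬K(g)) ∨ (∃g K(g))
Drive negations inward (¬∀x A ≡ ∃x ¬A, ¬∃x A ≡ ∀x ¬A, De Morgan for ∧/∨):
  (∃g K(g)) ∨ (∃g K(g))
Standardize variables apart so no two quantifiers bind the same name: g↦a.
  (∃g K(g)) ∨ (∃a K(a))
Finally move all quantifiers to the prefix:
  ∃g ∃a (K(g) ∨ K(a))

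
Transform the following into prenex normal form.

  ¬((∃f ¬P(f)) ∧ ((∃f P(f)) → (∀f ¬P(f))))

∀f ∃q ∃s (P(f) ∨ P(q) ∧ P(s))

Rewrite implications/biconditionals: A → B as ¬A ∨ B.
  ¬((∃f ¬P(f)) ∧ (¬(∃f P(f)) ∨ (∀f ¬P(f))))
Push ¬ through the quantifiers and connectives to reach negation normal form:
  (∀f P(f)) ∨ (∃f P(f)) ∧ (∃f P(f))
Standardize variables apart so no two quantifiers bind the same name: f↦q, f↦s.
  (∀f P(f)) ∨ (∃q P(q)) ∧ (∃s P(s))
Pull the quantifiers to the front (each side's bound variable is not free in the other side):
  ∀f ∃q ∃s (P(f) ∨ P(q) ∧ P(s))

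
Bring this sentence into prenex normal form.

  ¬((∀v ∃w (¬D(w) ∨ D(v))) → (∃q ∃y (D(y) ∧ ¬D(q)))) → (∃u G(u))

∃v ∀w ∃q ∃y ∃u (D(w) ∧ ¬D(v) ∨ D(y) ∧ ¬D(q) ∨ G(u))

Rewrite implications/biconditionals: A → B as ¬A ∨ B.
  ¬¬(¬(∀v ∃w (¬D(w) ∨ D(v))) ∨ (∃q ∃y (D(y) ∧ ¬D(q)))) ∨ (∃u G(u))
Move each ¬ inward, flipping quantifiers it crosses:
  (∃v ∀w (D(w) ∧ ¬D(v))) ∨ (∃q ∃y (D(y) ∧ ¬D(q))) ∨ (∃u G(u))
Pull the quantifiers to the front (each side's bound variable is not free in the other side):
  ∃v ∀w ∃q ∃y ∃u (D(w) ∧ ¬D(v) ∨ D(y) ∧ ¬D(q) ∨ G(u))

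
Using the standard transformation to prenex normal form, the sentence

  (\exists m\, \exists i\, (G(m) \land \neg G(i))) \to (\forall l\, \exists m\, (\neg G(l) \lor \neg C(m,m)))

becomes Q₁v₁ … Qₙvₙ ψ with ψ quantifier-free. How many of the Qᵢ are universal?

Eliminate → and ↔ using ¬ and ∨.
  \neg (\exists m\, \exists i\, (G(m) \land \neg G(i))) \lor (\forall l\, \exists m\, (\neg G(l) \lor \neg C(m,m)))
Push ¬ through the quantifiers and connectives to reach negation normal form:
  (\forall m\, \forall i\, (\neg G(m) \lor G(i))) \lor (\forall l\, \exists m\, (\neg G(l) \lor \neg C(m,m)))
Give each quantifier a distinct variable: m↦v1.
  (\forall m\, \forall i\, (\neg G(m) \lor G(i))) \lor (\forall l\, \exists v1\, (\neg G(l) \lor \neg C(v1,v1)))
Extract every quantifier outward, since the variables are now distinct and don't occur free across branches:
  \forall m\, \forall i\, \forall l\, \exists v1\, (\neg G(m) \lor G(i) \lor \neg G(l) \lor \neg C(v1,v1))
The prefix is \forall m \forall i \forall l \exists v1: 3 universal, 1 existential.

3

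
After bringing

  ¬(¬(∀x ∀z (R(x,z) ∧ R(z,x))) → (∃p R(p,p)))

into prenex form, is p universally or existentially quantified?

First replace A → B with ¬A ∨ B.
  ¬(¬¬(∀x ∀z (R(x,z) ∧ R(z,x))) ∨ (∃p R(p,p)))
Push ¬ through the quantifiers and connectives to reach negation normal form:
  (∃x ∃z (¬R(x,z) ∨ ¬R(z,x))) ∧ (∀p ¬R(p,p))
All bound variables are already distinct, so no renaming is needed.
Finally move all quantifiers to the prefix:
  ∃x ∃z ∀p ((¬R(x,z) ∨ ¬R(z,x)) ∧ ¬R(p,p))
The quantifier ∃p sits under an odd number of negations (counting the antecedent side of each →), so it flips to ∀p.

universal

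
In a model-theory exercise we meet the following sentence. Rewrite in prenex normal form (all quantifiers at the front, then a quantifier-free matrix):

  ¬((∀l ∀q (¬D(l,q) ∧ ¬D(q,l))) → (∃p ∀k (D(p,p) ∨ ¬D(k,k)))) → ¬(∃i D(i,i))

∃l ∃q ∃p ∀k ∀i (D(l,q) ∨ D(q,l) ∨ D(p,p) ∨ ¬D(k,k) ∨ ¬D(i,i))

Eliminate → and ↔ using ¬ and ∨.
  ¬¬(¬(∀l ∀q (¬D(l,q) ∧ ¬D(q,l))) ∨ (∃p ∀k (D(p,p) ∨ ¬D(k,k)))) ∨ ¬(∃i D(i,i))
Drive negations inward (¬∀x A ≡ ∃x ¬A, ¬∃x A ≡ ∀x ¬A, De Morgan for ∧/∨):
  (∃l ∃q (D(l,q) ∨ D(q,l))) ∨ (∃p ∀k (D(p,p) ∨ ¬D(k,k))) ∨ (∀i ¬D(i,i))
All bound variables are already distinct, so no renaming is needed.
Finally move all quantifiers to the prefix:
  ∃l ∃q ∃p ∀k ∀i (D(l,q) ∨ D(q,l) ∨ D(p,p) ∨ ¬D(k,k) ∨ ¬D(i,i))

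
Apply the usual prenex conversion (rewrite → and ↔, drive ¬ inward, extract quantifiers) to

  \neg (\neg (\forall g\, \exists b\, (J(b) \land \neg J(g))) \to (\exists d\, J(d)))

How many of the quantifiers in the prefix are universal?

First replace A → B with ¬A ∨ B.
  \neg (\neg \neg (\forall g\, \exists b\, (J(b) \land \neg J(g))) \lor (\exists d\, J(d)))
Drive negations inward (¬∀x A ≡ ∃x ¬A, ¬∃x A ≡ ∀x ¬A, De Morgan for ∧/∨):
  (\exists g\, \forall b\, (\neg J(b) \lor J(g))) \land (\forall d\, \neg J(d))
All bound variables are already distinct, so no renaming is needed.
Pull the quantifiers to the front (each side's bound variable is not free in the other side):
  \exists g\, \forall b\, \forall d\, ((\neg J(b) \lor J(g)) \land \neg J(d))
The prefix is \exists g \forall b \forall d: 2 universal, 1 existential.

2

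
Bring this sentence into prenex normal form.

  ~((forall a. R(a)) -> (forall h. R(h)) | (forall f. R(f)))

forall a. exists h. exists f. (R(a) & ~R(h) & ~R(f))

Rewrite implications/biconditionals: A → B as ¬A ∨ B.
  ~(~(forall a. R(a)) | (forall h. R(h)) | (forall f. R(f)))
Move each ¬ inward, flipping quantifiers it crosses:
  (forall a. R(a)) & (exists h. ~R(h)) & (exists f. ~R(f))
Finally move all quantifiers to the prefix:
  forall a. exists h. exists f. (R(a) & ~R(h) & ~R(f))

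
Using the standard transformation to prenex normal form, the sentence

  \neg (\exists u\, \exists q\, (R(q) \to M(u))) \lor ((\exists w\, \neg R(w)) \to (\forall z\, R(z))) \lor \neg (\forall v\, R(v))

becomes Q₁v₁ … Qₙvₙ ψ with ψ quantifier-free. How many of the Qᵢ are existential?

1

Rewrite implications/biconditionals: A → B as ¬A ∨ B.
  \neg (\exists u\, \exists q\, (\neg R(q) \lor M(u))) \lor \neg (\exists w\, \neg R(w)) \lor (\forall z\, R(z)) \lor \neg (\forall v\, R(v))
Move each ¬ inward, flipping quantifiers it crosses:
  (\forall u\, \forall q\, (R(q) \land \neg M(u))) \lor (\forall w\, R(w)) \lor (\forall z\, R(z)) \lor (\exists v\, \neg R(v))
Pull the quantifiers to the front (each side's bound variable is not free in the other side):
  \forall u\, \forall q\, \forall w\, \forall z\, \exists v\, (R(q) \land \neg M(u) \lor R(w) \lor R(z) \lor \neg R(v))
The prefix is \forall u \forall q \forall w \forall z \exists v: 4 universal, 1 existential.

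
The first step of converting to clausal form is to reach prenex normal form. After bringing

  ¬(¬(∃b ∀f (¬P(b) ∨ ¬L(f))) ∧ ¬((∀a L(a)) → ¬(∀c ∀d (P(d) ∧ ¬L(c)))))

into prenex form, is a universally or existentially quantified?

existential

First replace A → B with ¬A ∨ B.
  ¬(¬(∃b ∀f (¬P(b) ∨ ¬L(f))) ∧ ¬(¬(∀a L(a)) ∨ ¬(∀c ∀d (P(d) ∧ ¬L(c)))))
Drive negations inward (¬∀x A ≡ ∃x ¬A, ¬∃x A ≡ ∀x ¬A, De Morgan for ∧/∨):
  (∃b ∀f (¬P(b) ∨ ¬L(f))) ∨ (∃a ¬L(a)) ∨ (∃c ∃d (¬P(d) ∨ L(c)))
All bound variables are already distinct, so no renaming is needed.
Pull the quantifiers to the front (each side's bound variable is not free in the other side):
  ∃b ∀f ∃a ∃c ∃d (¬P(b) ∨ ¬L(f) ∨ ¬L(a) ∨ ¬P(d) ∨ L(c))
The quantifier ∀a sits under an odd number of negations (counting the antecedent side of each →), so it flips to ∃a.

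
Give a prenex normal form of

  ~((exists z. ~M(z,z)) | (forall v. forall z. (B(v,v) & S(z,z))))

Move each ¬ inward, flipping quantifiers it crosses:
  (forall z. M(z,z)) & (exists v. exists z. (~B(v,v) | ~S(z,z)))
Give each quantifier a distinct variable: z↦a.
  (forall z. M(z,z)) & (exists v. exists a. (~B(v,v) | ~S(a,a)))
Extract every quantifier outward, since the variables are now distinct and don't occur free across branches:
  forall z. exists v. exists a. (M(z,z) & (~B(v,v) | ~S(a,a)))

forall z. exists v. exists a. (M(z,z) & (~B(v,v) | ~S(a,a)))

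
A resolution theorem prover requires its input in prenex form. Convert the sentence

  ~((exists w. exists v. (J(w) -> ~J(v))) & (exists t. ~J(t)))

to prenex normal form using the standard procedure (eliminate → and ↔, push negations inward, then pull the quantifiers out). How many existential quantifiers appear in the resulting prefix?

0

Rewrite implications/biconditionals: A → B as ¬A ∨ B.
  ~((exists w. exists v. (~J(w) | ~J(v))) & (exists t. ~J(t)))
Push ¬ through the quantifiers and connectives to reach negation normal form:
  (forall w. forall v. (J(w) & J(v))) | (forall t. J(t))
Finally move all quantifiers to the prefix:
  forall w. forall v. forall t. (J(w) & J(v) | J(t))
The prefix is forall w forall v forall t: 3 universal, 0 existential.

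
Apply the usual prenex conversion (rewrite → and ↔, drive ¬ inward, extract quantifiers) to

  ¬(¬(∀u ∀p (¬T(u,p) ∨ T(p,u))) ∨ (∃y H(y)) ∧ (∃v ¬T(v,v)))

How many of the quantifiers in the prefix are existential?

Push ¬ through the quantifiers and connectives to reach negation normal form:
  (∀u ∀p (¬T(u,p) ∨ T(p,u))) ∧ ((∀y ¬H(y)) ∨ (∀v T(v,v)))
All bound variables are already distinct, so no renaming is needed.
Pull the quantifiers to the front (each side's bound variable is not free in the other side):
  ∀u ∀p ∀y ∀v ((¬T(u,p) ∨ T(p,u)) ∧ (¬H(y) ∨ T(v,v)))
The prefix is ∀u ∀p ∀y ∀v: 4 universal, 0 existential.

0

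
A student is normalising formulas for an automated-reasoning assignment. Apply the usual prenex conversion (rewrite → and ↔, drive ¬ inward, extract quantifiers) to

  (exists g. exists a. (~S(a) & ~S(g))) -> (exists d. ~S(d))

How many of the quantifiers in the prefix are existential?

1

Eliminate → and ↔ using ¬ and ∨.
  ~(exists g. exists a. (~S(a) & ~S(g))) | (exists d. ~S(d))
Push ¬ through the quantifiers and connectives to reach negation normal form:
  (forall g. forall a. (S(a) | S(g))) | (exists d. ~S(d))
All bound variables are already distinct, so no renaming is needed.
Pull the quantifiers to the front (each side's bound variable is not free in the other side):
  forall g. forall a. exists d. (S(a) | S(g) | ~S(d))
The prefix is forall g forall a exists d: 2 universal, 1 existential.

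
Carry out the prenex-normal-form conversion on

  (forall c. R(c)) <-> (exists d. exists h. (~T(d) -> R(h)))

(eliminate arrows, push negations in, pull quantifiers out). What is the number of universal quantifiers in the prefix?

Rewrite implications/biconditionals: A → B as ¬A ∨ B; A ↔ B as (¬A ∨ B) ∧ (¬B ∨ A).
  (~(forall c. R(c)) | (exists d. exists h. (~~T(d) | R(h)))) & (~(exists d. exists h. (~~T(d) | R(h))) | (forall c. R(c)))
Push ¬ through the quantifiers and connectives to reach negation normal form:
  ((exists c. ~R(c)) | (exists d. exists h. (T(d) | R(h)))) & ((forall d. forall h. (~T(d) & ~R(h))) | (forall c. R(c)))
Give each quantifier a distinct variable: d↦z, h↦x1, c↦u1.
  ((exists c. ~R(c)) | (exists d. exists h. (T(d) | R(h)))) & ((forall z. forall x1. (~T(z) & ~R(x1))) | (forall u1. R(u1)))
Pull the quantifiers to the front (each side's bound variable is not free in the other side):
  exists c. exists d. exists h. forall z. forall x1. forall u1. ((~R(c) | T(d) | R(h)) & (~T(z) & ~R(x1) | R(u1)))
The prefix is exists c exists d exists h forall z forall x1 forall u1: 3 universal, 3 existential.

3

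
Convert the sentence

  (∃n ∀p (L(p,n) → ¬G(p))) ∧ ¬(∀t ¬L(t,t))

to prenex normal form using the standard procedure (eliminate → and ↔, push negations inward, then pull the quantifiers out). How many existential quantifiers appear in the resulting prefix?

Rewrite implications/biconditionals: A → B as ¬A ∨ B.
  (∃n ∀p (¬L(p,n) ∨ ¬G(p))) ∧ ¬(∀t ¬L(t,t))
Move each ¬ inward, flipping quantifiers it crosses:
  (∃n ∀p (¬L(p,n) ∨ ¬G(p))) ∧ (∃t L(t,t))
Extract every quantifier outward, since the variables are now distinct and don't occur free across branches:
  ∃n ∀p ∃t ((¬L(p,n) ∨ ¬G(p)) ∧ L(t,t))
The prefix is ∃n ∀p ∃t: 1 universal, 2 existential.

2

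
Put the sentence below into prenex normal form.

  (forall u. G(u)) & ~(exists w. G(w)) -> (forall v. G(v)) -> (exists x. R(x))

exists u. exists w. exists v. exists x. (~G(u) | G(w) | ~G(v) | R(x))

Rewrite implications/biconditionals: A → B as ¬A ∨ B.
  ~((forall u. G(u)) & ~(exists w. G(w))) | ~(forall v. G(v)) | (exists x. R(x))
Move each ¬ inward, flipping quantifiers it crosses:
  (exists u. ~G(u)) | (exists w. G(w)) | (exists v. ~G(v)) | (exists x. R(x))
Extract every quantifier outward, since the variables are now distinct and don't occur free across branches:
  exists u. exists w. exists v. exists x. (~G(u) | G(w) | ~G(v) | R(x))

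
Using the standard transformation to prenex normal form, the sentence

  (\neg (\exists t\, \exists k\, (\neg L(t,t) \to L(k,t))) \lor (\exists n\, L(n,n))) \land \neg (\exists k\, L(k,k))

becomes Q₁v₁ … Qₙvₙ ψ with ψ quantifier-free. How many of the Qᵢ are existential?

1

First replace A → B with ¬A ∨ B.
  (\neg (\exists t\, \exists k\, (\neg \neg L(t,t) \lor L(k,t))) \lor (\exists n\, L(n,n))) \land \neg (\exists k\, L(k,k))
Push ¬ through the quantifiers and connectives to reach negation normal form:
  ((\forall t\, \forall k\, (\neg L(t,t) \land \neg L(k,t))) \lor (\exists n\, L(n,n))) \land (\forall k\, \neg L(k,k))
Standardize variables apart so no two quantifiers bind the same name: k↦z1.
  ((\forall t\, \forall k\, (\neg L(t,t) \land \neg L(k,t))) \lor (\exists n\, L(n,n))) \land (\forall z1\, \neg L(z1,z1))
Pull the quantifiers to the front (each side's bound variable is not free in the other side):
  \forall t\, \forall k\, \exists n\, \forall z1\, ((\neg L(t,t) \land \neg L(k,t) \lor L(n,n)) \land \neg L(z1,z1))
The prefix is \forall t \forall k \exists n \forall z1: 3 universal, 1 existential.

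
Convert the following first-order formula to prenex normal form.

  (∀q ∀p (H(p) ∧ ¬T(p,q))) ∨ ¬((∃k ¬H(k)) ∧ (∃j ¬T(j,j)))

Push ¬ through the quantifiers and connectives to reach negation normal form:
  (∀q ∀p (H(p) ∧ ¬T(p,q))) ∨ (∀k H(k)) ∨ (∀j T(j,j))
Finally move all quantifiers to the prefix:
  ∀q ∀p ∀k ∀j (H(p) ∧ ¬T(p,q) ∨ H(k) ∨ T(j,j))

∀q ∀p ∀k ∀j (H(p) ∧ ¬T(p,q) ∨ H(k) ∨ T(j,j))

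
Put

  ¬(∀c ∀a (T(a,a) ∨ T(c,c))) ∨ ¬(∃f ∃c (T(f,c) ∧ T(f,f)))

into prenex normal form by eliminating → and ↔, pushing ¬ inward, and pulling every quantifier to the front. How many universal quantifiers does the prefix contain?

Push ¬ through the quantifiers and connectives to reach negation normal form:
  (∃c ∃a (¬T(a,a) ∧ ¬T(c,c))) ∨ (∀f ∀c (¬T(f,c) ∨ ¬T(f,f)))
Standardize variables apart so no two quantifiers bind the same name: c↦b.
  (∃c ∃a (¬T(a,a) ∧ ¬T(c,c))) ∨ (∀f ∀b (¬T(f,b) ∨ ¬T(f,f)))
Finally move all quantifiers to the prefix:
  ∃c ∃a ∀f ∀b (¬T(a,a) ∧ ¬T(c,c) ∨ ¬T(f,b) ∨ ¬T(f,f))
The prefix is ∃c ∃a ∀f ∀b: 2 universal, 2 existential.

2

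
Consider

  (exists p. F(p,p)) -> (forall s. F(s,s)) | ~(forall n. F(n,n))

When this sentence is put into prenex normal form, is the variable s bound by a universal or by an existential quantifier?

universal

Rewrite implications/biconditionals: A → B as ¬A ∨ B.
  ~(exists p. F(p,p)) | (forall s. F(s,s)) | ~(forall n. F(n,n))
Drive negations inward (¬∀x A ≡ ∃x ¬A, ¬∃x A ≡ ∀x ¬A, De Morgan for ∧/∨):
  (forall p. ~F(p,p)) | (forall s. F(s,s)) | (exists n. ~F(n,n))
Extract every quantifier outward, since the variables are now distinct and don't occur free across branches:
  forall p. forall s. exists n. (~F(p,p) | F(s,s) | ~F(n,n))
The quantifier forall s sits under an even number of negations (counting the antecedent side of each →), so it remains universal.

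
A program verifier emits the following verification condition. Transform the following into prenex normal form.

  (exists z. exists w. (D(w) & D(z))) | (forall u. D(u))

All bound variables are already distinct, so no renaming is needed.
Finally move all quantifiers to the prefix:
  exists z. exists w. forall u. (D(w) & D(z) | D(u))

exists z. exists w. forall u. (D(w) & D(z) | D(u))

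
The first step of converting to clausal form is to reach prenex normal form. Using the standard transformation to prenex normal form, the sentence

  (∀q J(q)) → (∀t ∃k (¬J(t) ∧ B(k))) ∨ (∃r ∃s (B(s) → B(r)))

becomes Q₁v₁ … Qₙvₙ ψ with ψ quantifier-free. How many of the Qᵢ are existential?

4

Rewrite implications/biconditionals: A → B as ¬A ∨ B.
  ¬(∀q J(q)) ∨ (∀t ∃k (¬J(t) ∧ B(k))) ∨ (∃r ∃s (¬B(s) ∨ B(r)))
Drive negations inward (¬∀x A ≡ ∃x ¬A, ¬∃x A ≡ ∀x ¬A, De Morgan for ∧/∨):
  (∃q ¬J(q)) ∨ (∀t ∃k (¬J(t) ∧ B(k))) ∨ (∃r ∃s (¬B(s) ∨ B(r)))
All bound variables are already distinct, so no renaming is needed.
Pull the quantifiers to the front (each side's bound variable is not free in the other side):
  ∃q ∀t ∃k ∃r ∃s (¬J(q) ∨ ¬J(t) ∧ B(k) ∨ ¬B(s) ∨ B(r))
The prefix is ∃q ∀t ∃k ∃r ∃s: 1 universal, 4 existential.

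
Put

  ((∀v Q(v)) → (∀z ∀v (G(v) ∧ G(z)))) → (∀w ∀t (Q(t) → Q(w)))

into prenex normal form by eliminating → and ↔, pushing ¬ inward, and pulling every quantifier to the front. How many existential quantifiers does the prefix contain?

2

Eliminate → and ↔ using ¬ and ∨.
  ¬(¬(∀v Q(v)) ∨ (∀z ∀v (G(v) ∧ G(z)))) ∨ (∀w ∀t (¬Q(t) ∨ Q(w)))
Move each ¬ inward, flipping quantifiers it crosses:
  (∀v Q(v)) ∧ (∃z ∃v (¬G(v) ∨ ¬G(z))) ∨ (∀w ∀t (¬Q(t) ∨ Q(w)))
Standardize variables apart so no two quantifiers bind the same name: v↦a.
  (∀v Q(v)) ∧ (∃z ∃a (¬G(a) ∨ ¬G(z))) ∨ (∀w ∀t (¬Q(t) ∨ Q(w)))
Finally move all quantifiers to the prefix:
  ∀v ∃z ∃a ∀w ∀t (Q(v) ∧ (¬G(a) ∨ ¬G(z)) ∨ ¬Q(t) ∨ Q(w))
The prefix is ∀v ∃z ∃a ∀w ∀t: 3 universal, 2 existential.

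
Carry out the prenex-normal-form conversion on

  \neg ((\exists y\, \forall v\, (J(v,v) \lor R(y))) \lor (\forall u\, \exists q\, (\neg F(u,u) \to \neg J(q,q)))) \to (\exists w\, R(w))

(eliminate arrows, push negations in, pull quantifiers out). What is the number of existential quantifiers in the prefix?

3

Eliminate → and ↔ using ¬ and ∨.
  \neg \neg ((\exists y\, \forall v\, (J(v,v) \lor R(y))) \lor (\forall u\, \exists q\, (\neg \neg F(u,u) \lor \neg J(q,q)))) \lor (\exists w\, R(w))
Push ¬ through the quantifiers and connectives to reach negation normal form:
  (\exists y\, \forall v\, (J(v,v) \lor R(y))) \lor (\forall u\, \exists q\, (F(u,u) \lor \neg J(q,q))) \lor (\exists w\, R(w))
Extract every quantifier outward, since the variables are now distinct and don't occur free across branches:
  \exists y\, \forall v\, \forall u\, \exists q\, \exists w\, (J(v,v) \lor R(y) \lor F(u,u) \lor \neg J(q,q) \lor R(w))
The prefix is \exists y \forall v \forall u \exists q \exists w: 2 universal, 3 existential.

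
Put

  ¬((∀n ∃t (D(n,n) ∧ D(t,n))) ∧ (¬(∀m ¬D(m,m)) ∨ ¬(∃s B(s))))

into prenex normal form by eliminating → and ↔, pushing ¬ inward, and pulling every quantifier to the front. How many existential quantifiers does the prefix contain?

2

Move each ¬ inward, flipping quantifiers it crosses:
  (∃n ∀t (¬D(n,n) ∨ ¬D(t,n))) ∨ (∀m ¬D(m,m)) ∧ (∃s B(s))
All bound variables are already distinct, so no renaming is needed.
Finally move all quantifiers to the prefix:
  ∃n ∀t ∀m ∃s (¬D(n,n) ∨ ¬D(t,n) ∨ ¬D(m,m) ∧ B(s))
The prefix is ∃n ∀t ∀m ∃s: 2 universal, 2 existential.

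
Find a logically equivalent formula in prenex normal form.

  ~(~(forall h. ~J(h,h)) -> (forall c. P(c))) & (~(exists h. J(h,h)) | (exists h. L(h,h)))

Rewrite implications/biconditionals: A → B as ¬A ∨ B.
  ~(~~(forall h. ~J(h,h)) | (forall c. P(c))) & (~(exists h. J(h,h)) | (exists h. L(h,h)))
Move each ¬ inward, flipping quantifiers it crosses:
  (exists h. J(h,h)) & (exists c. ~P(c)) & ((forall h. ~J(h,h)) | (exists h. L(h,h)))
Rename bound variables to avoid capture: h↦w1, h↦w.
  (exists h. J(h,h)) & (exists c. ~P(c)) & ((forall w1. ~J(w1,w1)) | (exists w. L(w,w)))
Finally move all quantifiers to the prefix:
  exists h. exists c. forall w1. exists w. (J(h,h) & ~P(c) & (~J(w1,w1) | L(w,w)))

exists h. exists c. forall w1. exists w. (J(h,h) & ~P(c) & (~J(w1,w1) | L(w,w)))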